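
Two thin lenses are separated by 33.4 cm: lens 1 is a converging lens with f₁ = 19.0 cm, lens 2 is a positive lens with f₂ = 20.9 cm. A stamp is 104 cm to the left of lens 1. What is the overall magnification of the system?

m = -0.435

Lens 1: 1/d_i1 = 1/(19.0) − 1/(104) = 0.04302, so d_i1 = 23.25 cm; m₁ = −d_i1/d_o1 = -0.2236.
d_o2 = 33.4 − (23.25) = 10.15 cm.
Lens 2: 1/d_i2 = 1/(20.9) − 1/(10.15) = -0.05068, so d_i2 = -19.73 cm; m₂ = −d_i2/d_o2 = +1.944.
m = m₁·m₂ = (-0.2236)(+1.944) = -0.435.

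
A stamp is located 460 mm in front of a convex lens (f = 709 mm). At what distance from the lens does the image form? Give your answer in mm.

1310 mm

Thin-lens equation: 1/v = 1/f − 1/u = 1/(709.0) − 1/(460) = 0.001410 − 0.002174 = -0.0007635, so v = -1310 mm.
The image is virtual, upright and enlarged, on the same side as the object.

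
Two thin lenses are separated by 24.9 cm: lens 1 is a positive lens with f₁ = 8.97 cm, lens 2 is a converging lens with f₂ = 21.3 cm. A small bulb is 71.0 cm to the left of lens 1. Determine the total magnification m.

m = -0.462

Lens 1: 1/d_i1 = 1/(8.97) − 1/(71.0) = 0.09740, so d_i1 = 10.27 cm; m₁ = −d_i1/d_o1 = -0.1446.
d_o2 = 24.9 − (10.27) = 14.63 cm.
Lens 2: 1/d_i2 = 1/(21.3) − 1/(14.63) = -0.02140, so d_i2 = -46.72 cm; m₂ = −d_i2/d_o2 = +3.193.
m = m₁·m₂ = (-0.1446)(+3.193) = -0.462.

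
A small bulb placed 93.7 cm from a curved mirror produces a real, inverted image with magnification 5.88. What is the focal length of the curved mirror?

m = −d_i/d_o ⇒ d_i = −m·d_o = −(-5.88)·(93.7) = 551.0 cm.
1/f = 1/d_o + 1/d_i = 1/(93.7) + 1/(551.0) = 0.01249, so f = 80.1 cm.
Since f is positive, the curved mirror is concave.

f = 80.1 cm (concave)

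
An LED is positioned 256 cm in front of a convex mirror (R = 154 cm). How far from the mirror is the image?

f = R/2 = 154/2 = 77.00 cm; for a convex mirror, f = -77.00 cm.
Mirror equation: 1/d_i = 1/f − 1/d_o = 1/(-77.00) − 1/(256) = -0.01299 − 0.003906 = -0.01689, so d_i = -59.2 cm.
The image is virtual, upright and reduced, behind the mirror.

59.2 cm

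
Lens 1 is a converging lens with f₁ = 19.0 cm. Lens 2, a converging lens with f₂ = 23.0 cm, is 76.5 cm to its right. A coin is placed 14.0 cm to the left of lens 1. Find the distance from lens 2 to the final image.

Lens 1: 1/d_i1 = 1/f₁ − 1/d_o1 = 1/(19.0) − 1/(14.0) = -0.01880, so d_i1 = -53.20 cm.
The intermediate image is 53.20 cm to the left of lens 1 (virtual), which is 76.5 − (-53.20) = 129.7 cm to the left of lens 2, so d_o2 = +129.7 cm.
Lens 2: 1/d_i2 = 1/f₂ − 1/d_o2 = 1/(23.0) − 1/(129.7) = 0.03577, so d_i2 = 28.0 cm.
The final image is real, 28.0 cm to the right of lens 2 (overall magnification ≈ -0.82).

28.0 cm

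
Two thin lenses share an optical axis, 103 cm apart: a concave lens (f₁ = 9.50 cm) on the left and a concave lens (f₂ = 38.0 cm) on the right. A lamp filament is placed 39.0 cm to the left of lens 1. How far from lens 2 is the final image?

Lens 1 is diverging, so f₁ = −9.50 cm.
Lens 1: 1/d_i1 = 1/f₁ − 1/d_o1 = 1/(-9.50) − 1/(39.0) = -0.1309, so d_i1 = -7.639 cm.
The intermediate image is 7.639 cm to the left of lens 1 (virtual), which is 103 − (-7.639) = 110.6 cm to the left of lens 2, so d_o2 = +110.6 cm.
Lens 2 is diverging, so f₂ = −38.0 cm.
Lens 2: 1/d_i2 = 1/f₂ − 1/d_o2 = 1/(-38.0) − 1/(110.6) = -0.03536, so d_i2 = -28.3 cm.
The final image is virtual, 28.3 cm to the left of lens 2 (overall magnification ≈ 0.050).

28.3 cm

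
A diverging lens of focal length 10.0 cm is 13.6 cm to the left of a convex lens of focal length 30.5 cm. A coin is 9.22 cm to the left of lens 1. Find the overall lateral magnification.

m = +1.31

f₁ = −10.0 cm (diverging).
Lens 1: 1/d_i1 = 1/(-10.0) − 1/(9.22) = -0.2085, so d_i1 = -4.797 cm; m₁ = −d_i1/d_o1 = +0.5203.
d_o2 = 13.6 − (-4.797) = 18.40 cm.
Lens 2: 1/d_i2 = 1/(30.5) − 1/(18.40) = -0.02156, so d_i2 = -46.38 cm; m₂ = −d_i2/d_o2 = +2.521.
m = m₁·m₂ = (+0.5203)(+2.521) = +1.31.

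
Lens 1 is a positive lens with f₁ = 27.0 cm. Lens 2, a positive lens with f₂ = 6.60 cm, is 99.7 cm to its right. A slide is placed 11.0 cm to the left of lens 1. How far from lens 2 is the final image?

6.99 cm

Lens 1: 1/d_i1 = 1/f₁ − 1/d_o1 = 1/(27.0) − 1/(11.0) = -0.05387, so d_i1 = -18.56 cm.
The intermediate image is 18.56 cm to the left of lens 1 (virtual), which is 99.7 − (-18.56) = 118.3 cm to the left of lens 2, so d_o2 = +118.3 cm.
Lens 2: 1/d_i2 = 1/f₂ − 1/d_o2 = 1/(6.60) − 1/(118.3) = 0.1431, so d_i2 = 6.99 cm.
The final image is real, 6.99 cm to the right of lens 2 (overall magnification ≈ -0.100).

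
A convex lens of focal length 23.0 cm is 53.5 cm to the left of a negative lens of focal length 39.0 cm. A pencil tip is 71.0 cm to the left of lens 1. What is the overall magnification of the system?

Lens 1: 1/d_i1 = 1/(23.0) − 1/(71.0) = 0.02939, so d_i1 = 34.02 cm; m₁ = −d_i1/d_o1 = -0.4792.
d_o2 = 53.5 − (34.02) = 19.48 cm.
f₂ = −39.0 cm (diverging).
Lens 2: 1/d_i2 = 1/(-39.0) − 1/(19.48) = -0.07698, so d_i2 = -12.99 cm; m₂ = −d_i2/d_o2 = +0.6669.
m = m₁·m₂ = (-0.4792)(+0.6669) = -0.320.

m = -0.320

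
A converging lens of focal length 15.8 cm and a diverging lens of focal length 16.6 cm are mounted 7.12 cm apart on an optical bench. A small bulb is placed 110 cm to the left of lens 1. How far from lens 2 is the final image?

Lens 1: 1/d_i1 = 1/f₁ − 1/d_o1 = 1/(15.8) − 1/(110) = 0.05420, so d_i1 = 18.45 cm.
The intermediate image is 18.45 cm to the right of lens 1, which lies 11.33 cm to the right of lens 2 — a virtual object — so d_o2 = −11.33 cm.
Lens 2 is diverging, so f₂ = −16.6 cm.
Lens 2: 1/d_i2 = 1/f₂ − 1/d_o2 = 1/(-16.6) − 1/(-11.33) = 0.02802, so d_i2 = 35.7 cm.
The final image is real, 35.7 cm to the right of lens 2 (overall magnification ≈ -0.53).

35.7 cm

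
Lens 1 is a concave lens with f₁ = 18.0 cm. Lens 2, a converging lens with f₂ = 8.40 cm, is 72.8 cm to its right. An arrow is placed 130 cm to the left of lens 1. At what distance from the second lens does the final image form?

9.28 cm

Lens 1 is diverging, so f₁ = −18.0 cm.
Lens 1: 1/d_i1 = 1/f₁ − 1/d_o1 = 1/(-18.0) − 1/(130) = -0.06325, so d_i1 = -15.81 cm.
The intermediate image is 15.81 cm to the left of lens 1 (virtual), which is 72.8 − (-15.81) = 88.61 cm to the left of lens 2, so d_o2 = +88.61 cm.
Lens 2: 1/d_i2 = 1/f₂ − 1/d_o2 = 1/(8.40) − 1/(88.61) = 0.1078, so d_i2 = 9.28 cm.
The final image is real, 9.28 cm to the right of lens 2 (overall magnification ≈ -0.013).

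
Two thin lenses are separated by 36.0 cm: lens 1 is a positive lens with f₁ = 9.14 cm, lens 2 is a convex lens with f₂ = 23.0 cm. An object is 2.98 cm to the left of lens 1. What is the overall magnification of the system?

m = -1.96

Lens 1: 1/d_i1 = 1/(9.14) − 1/(2.98) = -0.2262, so d_i1 = -4.422 cm; m₁ = −d_i1/d_o1 = +1.484.
d_o2 = 36.0 − (-4.422) = 40.42 cm.
Lens 2: 1/d_i2 = 1/(23.0) − 1/(40.42) = 0.01874, so d_i2 = 53.37 cm; m₂ = −d_i2/d_o2 = -1.320.
m = m₁·m₂ = (+1.484)(-1.320) = -1.96.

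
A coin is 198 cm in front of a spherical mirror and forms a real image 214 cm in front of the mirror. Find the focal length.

f = 103 cm (concave)

Real image ⇒ d_i = +214 cm.
1/f = 1/d_o + 1/d_i = 1/(198) + 1/(214) = 0.009723, so f = 103 cm.
Since f is positive, the spherical mirror is concave.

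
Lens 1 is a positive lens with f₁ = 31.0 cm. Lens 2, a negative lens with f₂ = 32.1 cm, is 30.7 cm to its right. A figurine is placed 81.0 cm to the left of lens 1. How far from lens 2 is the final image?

Lens 1: 1/d_i1 = 1/f₁ − 1/d_o1 = 1/(31.0) − 1/(81.0) = 0.01991, so d_i1 = 50.22 cm.
The intermediate image is 50.22 cm to the right of lens 1, which lies 19.52 cm to the right of lens 2 — a virtual object — so d_o2 = −19.52 cm.
Lens 2 is diverging, so f₂ = −32.1 cm.
Lens 2: 1/d_i2 = 1/f₂ − 1/d_o2 = 1/(-32.1) − 1/(-19.52) = 0.02008, so d_i2 = 49.8 cm.
The final image is real, 49.8 cm to the right of lens 2 (overall magnification ≈ -1.6).

49.8 cm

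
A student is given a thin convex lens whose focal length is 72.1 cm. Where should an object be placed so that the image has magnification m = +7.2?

62.1 cm

m = −d_i/d_o ⇒ d_i = −m·d_o.
1/f = 1/d_o + 1/d_i = 1/d_o − 1/(m·d_o) = (1 − 1/m)/d_o, so d_o = f(1 − 1/m) = (72.10)(1 − 1/(+7.2)) = 62.1 cm.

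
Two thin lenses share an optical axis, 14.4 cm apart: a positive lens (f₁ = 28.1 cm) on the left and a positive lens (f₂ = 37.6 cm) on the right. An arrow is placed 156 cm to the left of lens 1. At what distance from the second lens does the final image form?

13.0 cm

Lens 1: 1/d_i1 = 1/f₁ − 1/d_o1 = 1/(28.1) − 1/(156) = 0.02918, so d_i1 = 34.27 cm.
The intermediate image is 34.27 cm to the right of lens 1, which lies 19.87 cm to the right of lens 2 — a virtual object — so d_o2 = −19.87 cm.
Lens 2: 1/d_i2 = 1/f₂ − 1/d_o2 = 1/(37.6) − 1/(-19.87) = 0.07692, so d_i2 = 13.0 cm.
The final image is real, 13.0 cm to the right of lens 2 (overall magnification ≈ -0.14).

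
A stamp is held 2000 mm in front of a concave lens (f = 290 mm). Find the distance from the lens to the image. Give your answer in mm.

For a concave lens, f = -290 mm.
Thin-lens equation: 1/q = 1/f − 1/p = 1/(-290.0) − 1/(2000) = -0.003448 − 0.0005000 = -0.003948, so q = -253 mm.
The image is virtual, upright and reduced, on the same side as the object.

253 mm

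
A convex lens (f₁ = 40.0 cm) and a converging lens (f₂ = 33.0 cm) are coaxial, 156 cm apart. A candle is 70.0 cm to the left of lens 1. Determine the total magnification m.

m = +1.48

Lens 1: 1/d_i1 = 1/(40.0) − 1/(70.0) = 0.01071, so d_i1 = 93.33 cm; m₁ = −d_i1/d_o1 = -1.333.
d_o2 = 156 − (93.33) = 62.67 cm.
Lens 2: 1/d_i2 = 1/(33.0) − 1/(62.67) = 0.01435, so d_i2 = 69.70 cm; m₂ = −d_i2/d_o2 = -1.112.
m = m₁·m₂ = (-1.333)(-1.112) = +1.48.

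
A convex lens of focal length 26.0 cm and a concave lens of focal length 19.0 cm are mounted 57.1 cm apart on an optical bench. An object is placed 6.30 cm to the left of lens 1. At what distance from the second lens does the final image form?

Lens 1: 1/d_i1 = 1/f₁ − 1/d_o1 = 1/(26.0) − 1/(6.30) = -0.1203, so d_i1 = -8.315 cm.
The intermediate image is 8.315 cm to the left of lens 1 (virtual), which is 57.1 − (-8.315) = 65.42 cm to the left of lens 2, so d_o2 = +65.42 cm.
Lens 2 is diverging, so f₂ = −19.0 cm.
Lens 2: 1/d_i2 = 1/f₂ − 1/d_o2 = 1/(-19.0) − 1/(65.42) = -0.06792, so d_i2 = -14.7 cm.
The final image is virtual, 14.7 cm to the left of lens 2 (overall magnification ≈ 0.30).

14.7 cm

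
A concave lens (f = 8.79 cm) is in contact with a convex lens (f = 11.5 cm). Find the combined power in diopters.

P = -2.68 D

P₁ = 1/f₁ = 1/(-0.0879 m) = -11.38 D; P₂ = 1/f₂ = 1/(0.115 m) = +8.696 D.
For thin lenses in contact, P = P₁ + P₂ = (-11.38) + (+8.696) = -2.68 D.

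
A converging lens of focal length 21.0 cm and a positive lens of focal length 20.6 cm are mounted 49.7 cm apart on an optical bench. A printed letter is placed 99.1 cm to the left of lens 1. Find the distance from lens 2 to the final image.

194 cm

Lens 1: 1/d_i1 = 1/f₁ − 1/d_o1 = 1/(21.0) − 1/(99.1) = 0.03753, so d_i1 = 26.65 cm.
The intermediate image is 26.65 cm to the right of lens 1, which is 49.7 − (26.65) = 23.05 cm to the left of lens 2, so d_o2 = +23.05 cm.
Lens 2: 1/d_i2 = 1/f₂ − 1/d_o2 = 1/(20.6) − 1/(23.05) = 0.005160, so d_i2 = 194 cm.
The final image is real, 194 cm to the right of lens 2 (overall magnification ≈ 2.3).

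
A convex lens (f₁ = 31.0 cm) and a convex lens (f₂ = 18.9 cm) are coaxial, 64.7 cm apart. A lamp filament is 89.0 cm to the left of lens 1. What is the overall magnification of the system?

m = -5.71

Lens 1: 1/d_i1 = 1/(31.0) − 1/(89.0) = 0.02102, so d_i1 = 47.57 cm; m₁ = −d_i1/d_o1 = -0.5345.
d_o2 = 64.7 − (47.57) = 17.13 cm.
Lens 2: 1/d_i2 = 1/(18.9) − 1/(17.13) = -0.005467, so d_i2 = -182.9 cm; m₂ = −d_i2/d_o2 = +10.68.
m = m₁·m₂ = (-0.5345)(+10.68) = -5.71.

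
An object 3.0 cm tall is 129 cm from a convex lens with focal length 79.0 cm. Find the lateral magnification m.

m = -1.58

1/d_i = 1/f − 1/d_o = 1/(79.00) − 1/(129) = 0.004906, so d_i = 203.8 cm.
m = −d_i/d_o = −(203.8)/(129) = -1.58.
The image is real, inverted and enlarged, on the far side of the lens.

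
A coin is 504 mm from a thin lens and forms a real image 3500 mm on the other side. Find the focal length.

f = 441 mm (converging)

Real image ⇒ d_i = +3500 mm.
1/f = 1/d_o + 1/d_i = 1/(504) + 1/(3500) = 0.002270, so f = 441 mm.
Since f is positive, the thin lens is converging.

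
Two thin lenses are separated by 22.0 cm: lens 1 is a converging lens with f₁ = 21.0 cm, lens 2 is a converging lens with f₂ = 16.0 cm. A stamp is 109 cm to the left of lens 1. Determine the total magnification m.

m = -0.191

Lens 1: 1/d_i1 = 1/(21.0) − 1/(109) = 0.03844, so d_i1 = 26.01 cm; m₁ = −d_i1/d_o1 = -0.2386.
d_o2 = 22.0 − (26.01) = -4.010 cm (virtual object).
Lens 2: 1/d_i2 = 1/(16.0) − 1/(-4.010) = 0.3119, so d_i2 = 3.206 cm; m₂ = −d_i2/d_o2 = +0.7996.
m = m₁·m₂ = (-0.2386)(+0.7996) = -0.191.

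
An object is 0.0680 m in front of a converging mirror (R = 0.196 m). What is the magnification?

m = +3.27

f = R/2 = 0.196/2 = 0.09800 m.
1/d_i = 1/f − 1/d_o = 1/(0.09800) − 1/(0.0680) = -4.502, so d_i = -0.2221 m.
m = −d_i/d_o = −(-0.2221)/(0.0680) = +3.27.
The image is virtual, upright and enlarged, behind the mirror.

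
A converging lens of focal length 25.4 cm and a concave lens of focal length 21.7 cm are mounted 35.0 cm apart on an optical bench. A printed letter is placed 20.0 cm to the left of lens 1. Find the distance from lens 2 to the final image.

18.6 cm

Lens 1: 1/d_i1 = 1/f₁ − 1/d_o1 = 1/(25.4) − 1/(20.0) = -0.01063, so d_i1 = -94.07 cm.
The intermediate image is 94.07 cm to the left of lens 1 (virtual), which is 35.0 − (-94.07) = 129.1 cm to the left of lens 2, so d_o2 = +129.1 cm.
Lens 2 is diverging, so f₂ = −21.7 cm.
Lens 2: 1/d_i2 = 1/f₂ − 1/d_o2 = 1/(-21.7) − 1/(129.1) = -0.05383, so d_i2 = -18.6 cm.
The final image is virtual, 18.6 cm to the left of lens 2 (overall magnification ≈ 0.68).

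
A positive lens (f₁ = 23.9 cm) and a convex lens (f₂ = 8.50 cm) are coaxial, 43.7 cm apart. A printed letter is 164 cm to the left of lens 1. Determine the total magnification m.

m = +0.201

Lens 1: 1/d_i1 = 1/(23.9) − 1/(164) = 0.03574, so d_i1 = 27.98 cm; m₁ = −d_i1/d_o1 = -0.1706.
d_o2 = 43.7 − (27.98) = 15.72 cm.
Lens 2: 1/d_i2 = 1/(8.50) − 1/(15.72) = 0.05403, so d_i2 = 18.51 cm; m₂ = −d_i2/d_o2 = -1.177.
m = m₁·m₂ = (-0.1706)(-1.177) = +0.201.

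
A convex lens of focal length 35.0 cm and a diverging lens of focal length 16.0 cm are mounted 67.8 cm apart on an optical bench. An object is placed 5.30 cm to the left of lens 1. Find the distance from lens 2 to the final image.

13.2 cm

Lens 1: 1/d_i1 = 1/f₁ − 1/d_o1 = 1/(35.0) − 1/(5.30) = -0.1601, so d_i1 = -6.246 cm.
The intermediate image is 6.246 cm to the left of lens 1 (virtual), which is 67.8 − (-6.246) = 74.05 cm to the left of lens 2, so d_o2 = +74.05 cm.
Lens 2 is diverging, so f₂ = −16.0 cm.
Lens 2: 1/d_i2 = 1/f₂ − 1/d_o2 = 1/(-16.0) − 1/(74.05) = -0.07600, so d_i2 = -13.2 cm.
The final image is virtual, 13.2 cm to the left of lens 2 (overall magnification ≈ 0.21).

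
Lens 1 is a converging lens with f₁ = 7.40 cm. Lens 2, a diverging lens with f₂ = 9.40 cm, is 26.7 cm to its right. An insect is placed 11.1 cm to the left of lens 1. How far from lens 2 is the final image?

3.04 cm

Lens 1: 1/d_i1 = 1/f₁ − 1/d_o1 = 1/(7.40) − 1/(11.1) = 0.04505, so d_i1 = 22.20 cm.
The intermediate image is 22.20 cm to the right of lens 1, which is 26.7 − (22.20) = 4.500 cm to the left of lens 2, so d_o2 = +4.500 cm.
Lens 2 is diverging, so f₂ = −9.40 cm.
Lens 2: 1/d_i2 = 1/f₂ − 1/d_o2 = 1/(-9.40) − 1/(4.500) = -0.3286, so d_i2 = -3.04 cm.
The final image is virtual, 3.04 cm to the left of lens 2 (overall magnification ≈ -1.4).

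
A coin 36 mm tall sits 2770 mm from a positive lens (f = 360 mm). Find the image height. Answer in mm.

5.38 mm

1/d_i = 1/f − 1/d_o = 1/(360.0) − 1/(2770) = 0.002417, so d_i = 413.8 mm.
m = −d_i/d_o = -0.1494.
|h_i| = |m|·h_o = 0.1494 × 36 = 5.38 mm. The image is real, inverted and reduced, on the far side of the lens.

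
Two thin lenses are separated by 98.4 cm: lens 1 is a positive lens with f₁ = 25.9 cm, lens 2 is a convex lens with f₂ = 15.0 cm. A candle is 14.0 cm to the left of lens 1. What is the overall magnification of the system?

Lens 1: 1/d_i1 = 1/(25.9) − 1/(14.0) = -0.03282, so d_i1 = -30.47 cm; m₁ = −d_i1/d_o1 = +2.176.
d_o2 = 98.4 − (-30.47) = 128.9 cm.
Lens 2: 1/d_i2 = 1/(15.0) − 1/(128.9) = 0.05891, so d_i2 = 16.98 cm; m₂ = −d_i2/d_o2 = -0.1317.
m = m₁·m₂ = (+2.176)(-0.1317) = -0.287.

m = -0.287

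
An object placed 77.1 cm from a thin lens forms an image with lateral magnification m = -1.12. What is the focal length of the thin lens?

f = 40.7 cm (converging)

m = −d_i/d_o ⇒ d_i = −m·d_o = −(-1.12)·(77.1) = 86.35 cm.
1/f = 1/d_o + 1/d_i = 1/(77.1) + 1/(86.35) = 0.02455, so f = 40.7 cm.
Since f is positive, the thin lens is converging.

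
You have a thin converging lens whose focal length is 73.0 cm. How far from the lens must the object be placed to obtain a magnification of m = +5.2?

m = −d_i/d_o ⇒ d_i = −m·d_o.
1/f = 1/d_o + 1/d_i = 1/d_o − 1/(m·d_o) = (1 − 1/m)/d_o, so d_o = f(1 − 1/m) = (73.00)(1 − 1/(+5.2)) = 59.0 cm.

59.0 cm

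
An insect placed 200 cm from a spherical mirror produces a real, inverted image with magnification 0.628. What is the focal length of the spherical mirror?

f = 77.1 cm (concave)

m = −d_i/d_o ⇒ d_i = −m·d_o = −(-0.628)·(200) = 125.6 cm.
1/f = 1/d_o + 1/d_i = 1/(200) + 1/(125.6) = 0.01296, so f = 77.1 cm.
Since f is positive, the spherical mirror is concave.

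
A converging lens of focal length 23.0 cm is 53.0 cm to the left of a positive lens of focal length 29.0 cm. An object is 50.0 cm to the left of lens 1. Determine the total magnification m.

m = -1.33

Lens 1: 1/d_i1 = 1/(23.0) − 1/(50.0) = 0.02348, so d_i1 = 42.59 cm; m₁ = −d_i1/d_o1 = -0.8518.
d_o2 = 53.0 − (42.59) = 10.41 cm.
Lens 2: 1/d_i2 = 1/(29.0) − 1/(10.41) = -0.06158, so d_i2 = -16.24 cm; m₂ = −d_i2/d_o2 = +1.560.
m = m₁·m₂ = (-0.8518)(+1.560) = -1.33.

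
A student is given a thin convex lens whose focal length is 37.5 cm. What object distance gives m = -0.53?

m = −d_i/d_o ⇒ d_i = −m·d_o.
1/f = 1/d_o + 1/d_i = 1/d_o − 1/(m·d_o) = (1 − 1/m)/d_o, so d_o = f(1 − 1/m) = (37.50)(1 − 1/(-0.53)) = 108 cm.

108 cm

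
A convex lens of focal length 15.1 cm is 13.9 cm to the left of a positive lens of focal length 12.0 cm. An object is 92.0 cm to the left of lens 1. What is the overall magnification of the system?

Lens 1: 1/d_i1 = 1/(15.1) − 1/(92.0) = 0.05536, so d_i1 = 18.07 cm; m₁ = −d_i1/d_o1 = -0.1964.
d_o2 = 13.9 − (18.07) = -4.170 cm (virtual object).
Lens 2: 1/d_i2 = 1/(12.0) − 1/(-4.170) = 0.3231, so d_i2 = 3.095 cm; m₂ = −d_i2/d_o2 = +0.7421.
m = m₁·m₂ = (-0.1964)(+0.7421) = -0.146.

m = -0.146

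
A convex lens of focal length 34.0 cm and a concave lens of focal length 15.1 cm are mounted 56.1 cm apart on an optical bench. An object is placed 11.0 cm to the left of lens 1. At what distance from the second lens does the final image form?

Lens 1: 1/d_i1 = 1/f₁ − 1/d_o1 = 1/(34.0) − 1/(11.0) = -0.06150, so d_i1 = -16.26 cm.
The intermediate image is 16.26 cm to the left of lens 1 (virtual), which is 56.1 − (-16.26) = 72.36 cm to the left of lens 2, so d_o2 = +72.36 cm.
Lens 2 is diverging, so f₂ = −15.1 cm.
Lens 2: 1/d_i2 = 1/f₂ − 1/d_o2 = 1/(-15.1) − 1/(72.36) = -0.08004, so d_i2 = -12.5 cm.
The final image is virtual, 12.5 cm to the left of lens 2 (overall magnification ≈ 0.26).

12.5 cm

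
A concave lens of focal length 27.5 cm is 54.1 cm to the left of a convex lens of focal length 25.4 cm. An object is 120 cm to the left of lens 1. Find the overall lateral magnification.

m = -0.0927

f₁ = −27.5 cm (diverging).
Lens 1: 1/d_i1 = 1/(-27.5) − 1/(120) = -0.04470, so d_i1 = -22.37 cm; m₁ = −d_i1/d_o1 = +0.1864.
d_o2 = 54.1 − (-22.37) = 76.47 cm.
Lens 2: 1/d_i2 = 1/(25.4) − 1/(76.47) = 0.02629, so d_i2 = 38.03 cm; m₂ = −d_i2/d_o2 = -0.4974.
m = m₁·m₂ = (+0.1864)(-0.4974) = -0.0927.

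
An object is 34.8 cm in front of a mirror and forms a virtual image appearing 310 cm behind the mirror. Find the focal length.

f = 39.2 cm (concave)

Virtual image ⇒ d_i = −310 cm.
1/f = 1/d_o + 1/d_i = 1/(34.8) + 1/(-310) = 0.02551, so f = 39.2 cm.
Since f is positive, the mirror is concave.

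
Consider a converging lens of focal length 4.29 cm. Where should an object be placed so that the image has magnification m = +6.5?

m = −d_i/d_o ⇒ d_i = −m·d_o.
1/f = 1/d_o + 1/d_i = 1/d_o − 1/(m·d_o) = (1 − 1/m)/d_o, so d_o = f(1 − 1/m) = (4.290)(1 − 1/(+6.5)) = 3.63 cm.

3.63 cm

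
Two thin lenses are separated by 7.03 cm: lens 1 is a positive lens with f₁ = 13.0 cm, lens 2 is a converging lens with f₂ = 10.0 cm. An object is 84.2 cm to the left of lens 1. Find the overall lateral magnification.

Lens 1: 1/d_i1 = 1/(13.0) − 1/(84.2) = 0.06505, so d_i1 = 15.37 cm; m₁ = −d_i1/d_o1 = -0.1825.
d_o2 = 7.03 − (15.37) = -8.340 cm (virtual object).
Lens 2: 1/d_i2 = 1/(10.0) − 1/(-8.340) = 0.2199, so d_i2 = 4.547 cm; m₂ = −d_i2/d_o2 = +0.5453.
m = m₁·m₂ = (-0.1825)(+0.5453) = -0.0995.

m = -0.0995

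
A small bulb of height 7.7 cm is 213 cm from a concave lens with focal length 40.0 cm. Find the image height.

For a concave lens, f = -40.0 cm.
1/d_i = 1/f − 1/d_o = 1/(-40.00) − 1/(213) = -0.02969, so d_i = -33.68 cm.
m = −d_i/d_o = +0.1581.
|h_i| = |m|·h_o = 0.1581 × 7.7 = 1.22 cm. The image is virtual, upright and reduced, on the same side as the object.

1.22 cm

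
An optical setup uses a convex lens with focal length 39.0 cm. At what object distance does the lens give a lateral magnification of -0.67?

m = −d_i/d_o ⇒ d_i = −m·d_o.
1/f = 1/d_o + 1/d_i = 1/d_o − 1/(m·d_o) = (1 − 1/m)/d_o, so d_o = f(1 − 1/m) = (39.00)(1 − 1/(-0.67)) = 97.2 cm.

97.2 cm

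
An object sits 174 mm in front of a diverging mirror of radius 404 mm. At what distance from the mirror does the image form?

f = R/2 = 404/2 = 202.0 mm; for a diverging mirror, f = -202.0 mm.
Mirror equation: 1/q = 1/f − 1/p = 1/(-202.0) − 1/(174) = -0.004950 − 0.005747 = -0.01070, so q = -93.5 mm.
The image is virtual, upright and reduced, behind the mirror.

93.5 mm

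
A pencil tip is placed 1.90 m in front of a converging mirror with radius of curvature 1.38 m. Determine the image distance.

f = R/2 = 1.38/2 = 0.6900 m.
Mirror equation: 1/s_i = 1/f − 1/s_o = 1/(0.6900) − 1/(1.90) = 1.449 − 0.5263 = 0.9230, so s_i = 1.08 m.
The image is real, inverted and reduced, in front of the mirror.

1.08 m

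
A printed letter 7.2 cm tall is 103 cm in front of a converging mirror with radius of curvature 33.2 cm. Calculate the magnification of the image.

f = R/2 = 33.2/2 = 16.60 cm.
1/d_i = 1/f − 1/d_o = 1/(16.60) − 1/(103) = 0.05053, so d_i = 19.79 cm.
m = −d_i/d_o = −(19.79)/(103) = -0.192.
The image is real, inverted and reduced, in front of the mirror.

m = -0.192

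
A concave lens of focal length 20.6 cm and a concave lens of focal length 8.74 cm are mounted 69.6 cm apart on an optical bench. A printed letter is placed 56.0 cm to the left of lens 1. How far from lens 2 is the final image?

Lens 1 is diverging, so f₁ = −20.6 cm.
Lens 1: 1/d_i1 = 1/f₁ − 1/d_o1 = 1/(-20.6) − 1/(56.0) = -0.06640, so d_i1 = -15.06 cm.
The intermediate image is 15.06 cm to the left of lens 1 (virtual), which is 69.6 − (-15.06) = 84.66 cm to the left of lens 2, so d_o2 = +84.66 cm.
Lens 2 is diverging, so f₂ = −8.74 cm.
Lens 2: 1/d_i2 = 1/f₂ − 1/d_o2 = 1/(-8.74) − 1/(84.66) = -0.1262, so d_i2 = -7.92 cm.
The final image is virtual, 7.92 cm to the left of lens 2 (overall magnification ≈ 0.025).

7.92 cm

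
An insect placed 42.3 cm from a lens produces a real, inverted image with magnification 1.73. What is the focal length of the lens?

f = 26.8 cm (converging)

m = −d_i/d_o ⇒ d_i = −m·d_o = −(-1.73)·(42.3) = 73.18 cm.
1/f = 1/d_o + 1/d_i = 1/(42.3) + 1/(73.18) = 0.03731, so f = 26.8 cm.
Since f is positive, the lens is converging.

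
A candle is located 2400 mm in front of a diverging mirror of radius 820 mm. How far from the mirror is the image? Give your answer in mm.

350 mm

f = R/2 = 820/2 = 410.0 mm; for a diverging mirror, f = -410.0 mm.
Mirror equation: 1/s_i = 1/f − 1/s_o = 1/(-410.0) − 1/(2400) = -0.002439 − 0.0004167 = -0.002856, so s_i = -350 mm.
The image is virtual, upright and reduced, behind the mirror.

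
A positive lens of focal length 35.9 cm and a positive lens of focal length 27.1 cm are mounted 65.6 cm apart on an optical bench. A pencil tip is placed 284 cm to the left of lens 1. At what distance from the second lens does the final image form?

256 cm

Lens 1: 1/d_i1 = 1/f₁ − 1/d_o1 = 1/(35.9) − 1/(284) = 0.02433, so d_i1 = 41.09 cm.
The intermediate image is 41.09 cm to the right of lens 1, which is 65.6 − (41.09) = 24.51 cm to the left of lens 2, so d_o2 = +24.51 cm.
Lens 2: 1/d_i2 = 1/f₂ − 1/d_o2 = 1/(27.1) − 1/(24.51) = -0.003899, so d_i2 = -256 cm.
The final image is virtual, 256 cm to the left of lens 2 (overall magnification ≈ -1.5).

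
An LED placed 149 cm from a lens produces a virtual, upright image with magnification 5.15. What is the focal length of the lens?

f = 185 cm (converging)

m = −d_i/d_o ⇒ d_i = −m·d_o = −(+5.15)·(149) = -767.4 cm.
1/f = 1/d_o + 1/d_i = 1/(149) + 1/(-767.4) = 0.005408, so f = 185 cm.
Since f is positive, the lens is converging.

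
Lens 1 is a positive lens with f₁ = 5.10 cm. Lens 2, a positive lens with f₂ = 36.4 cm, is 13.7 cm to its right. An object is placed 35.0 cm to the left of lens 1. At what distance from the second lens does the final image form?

Lens 1: 1/d_i1 = 1/f₁ − 1/d_o1 = 1/(5.10) − 1/(35.0) = 0.1675, so d_i1 = 5.970 cm.
The intermediate image is 5.970 cm to the right of lens 1, which is 13.7 − (5.970) = 7.730 cm to the left of lens 2, so d_o2 = +7.730 cm.
Lens 2: 1/d_i2 = 1/f₂ − 1/d_o2 = 1/(36.4) − 1/(7.730) = -0.1019, so d_i2 = -9.81 cm.
The final image is virtual, 9.81 cm to the left of lens 2 (overall magnification ≈ -0.22).

9.81 cm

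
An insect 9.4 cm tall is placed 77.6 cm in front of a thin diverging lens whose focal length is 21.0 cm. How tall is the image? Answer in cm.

For a diverging lens, f = -21.0 cm.
1/d_i = 1/f − 1/d_o = 1/(-21.00) − 1/(77.6) = -0.06051, so d_i = -16.53 cm.
m = −d_i/d_o = +0.2130.
|h_i| = |m|·h_o = 0.2130 × 9.4 = 2.00 cm. The image is virtual, upright and reduced, on the same side as the object.

2.00 cm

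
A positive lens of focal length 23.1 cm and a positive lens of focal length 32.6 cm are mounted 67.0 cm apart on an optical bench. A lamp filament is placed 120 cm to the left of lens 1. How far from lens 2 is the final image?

Lens 1: 1/d_i1 = 1/f₁ − 1/d_o1 = 1/(23.1) − 1/(120) = 0.03496, so d_i1 = 28.61 cm.
The intermediate image is 28.61 cm to the right of lens 1, which is 67.0 − (28.61) = 38.39 cm to the left of lens 2, so d_o2 = +38.39 cm.
Lens 2: 1/d_i2 = 1/f₂ − 1/d_o2 = 1/(32.6) − 1/(38.39) = 0.004626, so d_i2 = 216 cm.
The final image is real, 216 cm to the right of lens 2 (overall magnification ≈ 1.3).

216 cm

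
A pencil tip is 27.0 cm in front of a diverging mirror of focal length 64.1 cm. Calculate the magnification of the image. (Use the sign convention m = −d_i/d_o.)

m = +0.704

For a diverging mirror, f = -64.1 cm.
1/d_i = 1/f − 1/d_o = 1/(-64.10) − 1/(27.0) = -0.05264, so d_i = -19.00 cm.
m = −d_i/d_o = −(-19.00)/(27.0) = +0.704.
The image is virtual, upright and reduced, behind the mirror.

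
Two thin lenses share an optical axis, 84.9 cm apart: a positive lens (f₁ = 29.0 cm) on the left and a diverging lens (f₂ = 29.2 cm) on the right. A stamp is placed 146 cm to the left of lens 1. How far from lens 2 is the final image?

18.3 cm

Lens 1: 1/d_i1 = 1/f₁ − 1/d_o1 = 1/(29.0) − 1/(146) = 0.02763, so d_i1 = 36.19 cm.
The intermediate image is 36.19 cm to the right of lens 1, which is 84.9 − (36.19) = 48.71 cm to the left of lens 2, so d_o2 = +48.71 cm.
Lens 2 is diverging, so f₂ = −29.2 cm.
Lens 2: 1/d_i2 = 1/f₂ − 1/d_o2 = 1/(-29.2) − 1/(48.71) = -0.05478, so d_i2 = -18.3 cm.
The final image is virtual, 18.3 cm to the left of lens 2 (overall magnification ≈ -0.093).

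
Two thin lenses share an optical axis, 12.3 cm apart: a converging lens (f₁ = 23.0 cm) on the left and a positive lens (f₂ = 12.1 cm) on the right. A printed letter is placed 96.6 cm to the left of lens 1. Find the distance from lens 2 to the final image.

Lens 1: 1/d_i1 = 1/f₁ − 1/d_o1 = 1/(23.0) − 1/(96.6) = 0.03313, so d_i1 = 30.19 cm.
The intermediate image is 30.19 cm to the right of lens 1, which lies 17.89 cm to the right of lens 2 — a virtual object — so d_o2 = −17.89 cm.
Lens 2: 1/d_i2 = 1/f₂ − 1/d_o2 = 1/(12.1) − 1/(-17.89) = 0.1385, so d_i2 = 7.22 cm.
The final image is real, 7.22 cm to the right of lens 2 (overall magnification ≈ -0.13).

7.22 cm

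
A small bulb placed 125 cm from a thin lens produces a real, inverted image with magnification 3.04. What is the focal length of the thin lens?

m = −d_i/d_o ⇒ d_i = −m·d_o = −(-3.04)·(125) = 380.0 cm.
1/f = 1/d_o + 1/d_i = 1/(125) + 1/(380.0) = 0.01063, so f = 94.1 cm.
Since f is positive, the thin lens is converging.

f = 94.1 cm (converging)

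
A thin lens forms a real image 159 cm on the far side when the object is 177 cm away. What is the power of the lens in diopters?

d_i = +159 cm.
1/f = 1/d_o + 1/d_i = 1/(177) + 1/(159) = 0.01194 cm⁻¹.
f = 83.76 cm = 0.8376 m, so P = 1/f = +1.19 D.

P = +1.19 D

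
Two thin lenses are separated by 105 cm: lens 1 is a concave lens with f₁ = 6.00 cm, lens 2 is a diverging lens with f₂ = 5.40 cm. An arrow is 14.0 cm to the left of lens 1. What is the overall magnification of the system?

f₁ = −6.00 cm (diverging).
Lens 1: 1/d_i1 = 1/(-6.00) − 1/(14.0) = -0.2381, so d_i1 = -4.200 cm; m₁ = −d_i1/d_o1 = +0.3000.
d_o2 = 105 − (-4.200) = 109.2 cm.
f₂ = −5.40 cm (diverging).
Lens 2: 1/d_i2 = 1/(-5.40) − 1/(109.2) = -0.1943, so d_i2 = -5.146 cm; m₂ = −d_i2/d_o2 = +0.04712.
m = m₁·m₂ = (+0.3000)(+0.04712) = +0.0141.

m = +0.0141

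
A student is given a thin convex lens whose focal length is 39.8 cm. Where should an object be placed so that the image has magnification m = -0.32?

m = −d_i/d_o ⇒ d_i = −m·d_o.
1/f = 1/d_o + 1/d_i = 1/d_o − 1/(m·d_o) = (1 − 1/m)/d_o, so d_o = f(1 − 1/m) = (39.80)(1 − 1/(-0.32)) = 164 cm.

164 cm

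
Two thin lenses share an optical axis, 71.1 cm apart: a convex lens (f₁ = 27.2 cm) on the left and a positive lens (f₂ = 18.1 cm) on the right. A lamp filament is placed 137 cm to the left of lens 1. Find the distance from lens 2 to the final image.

Lens 1: 1/d_i1 = 1/f₁ − 1/d_o1 = 1/(27.2) − 1/(137) = 0.02947, so d_i1 = 33.94 cm.
The intermediate image is 33.94 cm to the right of lens 1, which is 71.1 − (33.94) = 37.16 cm to the left of lens 2, so d_o2 = +37.16 cm.
Lens 2: 1/d_i2 = 1/f₂ − 1/d_o2 = 1/(18.1) − 1/(37.16) = 0.02834, so d_i2 = 35.3 cm.
The final image is real, 35.3 cm to the right of lens 2 (overall magnification ≈ 0.24).

35.3 cm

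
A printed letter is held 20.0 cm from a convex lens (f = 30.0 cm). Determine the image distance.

Thin-lens equation: 1/q = 1/f − 1/p = 1/(30.00) − 1/(20.0) = 0.03333 − 0.05000 = -0.01667, so q = -60.0 cm.
The image is virtual, upright and enlarged, on the same side as the object.

60.0 cm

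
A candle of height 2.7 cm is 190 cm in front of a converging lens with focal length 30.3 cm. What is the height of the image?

1/d_i = 1/f − 1/d_o = 1/(30.30) − 1/(190) = 0.02774, so d_i = 36.05 cm.
m = −d_i/d_o = -0.1897.
|h_i| = |m|·h_o = 0.1897 × 2.7 = 0.512 cm. The image is real, inverted and reduced, on the far side of the lens.

0.512 cm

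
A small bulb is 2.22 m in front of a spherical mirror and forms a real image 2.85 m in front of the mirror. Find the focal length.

f = 1.25 m (concave)

Real image ⇒ d_i = +2.85 m.
1/f = 1/d_o + 1/d_i = 1/(2.22) + 1/(2.85) = 0.8013, so f = 1.25 m.
Since f is positive, the spherical mirror is concave.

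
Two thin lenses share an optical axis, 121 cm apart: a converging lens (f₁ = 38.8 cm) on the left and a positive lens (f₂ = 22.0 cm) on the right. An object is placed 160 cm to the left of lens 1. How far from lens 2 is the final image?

Lens 1: 1/d_i1 = 1/f₁ − 1/d_o1 = 1/(38.8) − 1/(160) = 0.01952, so d_i1 = 51.22 cm.
The intermediate image is 51.22 cm to the right of lens 1, which is 121 − (51.22) = 69.78 cm to the left of lens 2, so d_o2 = +69.78 cm.
Lens 2: 1/d_i2 = 1/f₂ − 1/d_o2 = 1/(22.0) − 1/(69.78) = 0.03112, so d_i2 = 32.1 cm.
The final image is real, 32.1 cm to the right of lens 2 (overall magnification ≈ 0.15).

32.1 cm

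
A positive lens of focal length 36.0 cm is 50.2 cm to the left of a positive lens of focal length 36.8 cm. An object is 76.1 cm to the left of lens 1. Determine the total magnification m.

m = -0.602

Lens 1: 1/d_i1 = 1/(36.0) − 1/(76.1) = 0.01464, so d_i1 = 68.32 cm; m₁ = −d_i1/d_o1 = -0.8978.
d_o2 = 50.2 − (68.32) = -18.12 cm (virtual object).
Lens 2: 1/d_i2 = 1/(36.8) − 1/(-18.12) = 0.08236, so d_i2 = 12.14 cm; m₂ = −d_i2/d_o2 = +0.6701.
m = m₁·m₂ = (-0.8978)(+0.6701) = -0.602.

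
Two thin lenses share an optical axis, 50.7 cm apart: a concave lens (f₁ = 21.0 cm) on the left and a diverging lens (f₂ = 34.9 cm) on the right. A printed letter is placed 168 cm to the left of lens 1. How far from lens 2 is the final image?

Lens 1 is diverging, so f₁ = −21.0 cm.
Lens 1: 1/d_i1 = 1/f₁ − 1/d_o1 = 1/(-21.0) − 1/(168) = -0.05357, so d_i1 = -18.67 cm.
The intermediate image is 18.67 cm to the left of lens 1 (virtual), which is 50.7 − (-18.67) = 69.37 cm to the left of lens 2, so d_o2 = +69.37 cm.
Lens 2 is diverging, so f₂ = −34.9 cm.
Lens 2: 1/d_i2 = 1/f₂ − 1/d_o2 = 1/(-34.9) − 1/(69.37) = -0.04307, so d_i2 = -23.2 cm.
The final image is virtual, 23.2 cm to the left of lens 2 (overall magnification ≈ 0.037).

23.2 cm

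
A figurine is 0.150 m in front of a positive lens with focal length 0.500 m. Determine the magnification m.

1/d_i = 1/f − 1/d_o = 1/(0.5000) − 1/(0.150) = -4.667, so d_i = -0.2143 m.
m = −d_i/d_o = −(-0.2143)/(0.150) = +1.43.
The image is virtual, upright and enlarged, on the same side as the object.

m = +1.43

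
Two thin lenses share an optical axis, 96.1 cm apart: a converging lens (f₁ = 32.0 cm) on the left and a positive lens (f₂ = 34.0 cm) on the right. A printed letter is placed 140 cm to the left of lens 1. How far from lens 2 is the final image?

Lens 1: 1/d_i1 = 1/f₁ − 1/d_o1 = 1/(32.0) − 1/(140) = 0.02411, so d_i1 = 41.48 cm.
The intermediate image is 41.48 cm to the right of lens 1, which is 96.1 − (41.48) = 54.62 cm to the left of lens 2, so d_o2 = +54.62 cm.
Lens 2: 1/d_i2 = 1/f₂ − 1/d_o2 = 1/(34.0) − 1/(54.62) = 0.01110, so d_i2 = 90.1 cm.
The final image is real, 90.1 cm to the right of lens 2 (overall magnification ≈ 0.49).

90.1 cm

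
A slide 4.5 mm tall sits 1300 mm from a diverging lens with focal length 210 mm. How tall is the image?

0.626 mm

For a diverging lens, f = -210 mm.
1/d_i = 1/f − 1/d_o = 1/(-210.0) − 1/(1300) = -0.005531, so d_i = -180.8 mm.
m = −d_i/d_o = +0.1391.
|h_i| = |m|·h_o = 0.1391 × 4.5 = 0.626 mm. The image is virtual, upright and reduced, on the same side as the object.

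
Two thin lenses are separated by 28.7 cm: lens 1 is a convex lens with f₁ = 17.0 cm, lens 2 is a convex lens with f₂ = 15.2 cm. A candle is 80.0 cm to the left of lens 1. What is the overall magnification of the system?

Lens 1: 1/d_i1 = 1/(17.0) − 1/(80.0) = 0.04632, so d_i1 = 21.59 cm; m₁ = −d_i1/d_o1 = -0.2699.
d_o2 = 28.7 − (21.59) = 7.110 cm.
Lens 2: 1/d_i2 = 1/(15.2) − 1/(7.110) = -0.07486, so d_i2 = -13.36 cm; m₂ = −d_i2/d_o2 = +1.879.
m = m₁·m₂ = (-0.2699)(+1.879) = -0.507.

m = -0.507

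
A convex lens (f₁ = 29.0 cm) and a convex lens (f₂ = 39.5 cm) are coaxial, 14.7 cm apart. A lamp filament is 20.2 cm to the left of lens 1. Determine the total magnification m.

Lens 1: 1/d_i1 = 1/(29.0) − 1/(20.2) = -0.01502, so d_i1 = -66.57 cm; m₁ = −d_i1/d_o1 = +3.296.
d_o2 = 14.7 − (-66.57) = 81.27 cm.
Lens 2: 1/d_i2 = 1/(39.5) − 1/(81.27) = 0.01301, so d_i2 = 76.85 cm; m₂ = −d_i2/d_o2 = -0.9457.
m = m₁·m₂ = (+3.296)(-0.9457) = -3.12.

m = -3.12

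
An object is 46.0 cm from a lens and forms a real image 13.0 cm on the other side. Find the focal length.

f = 10.1 cm (converging)

Real image ⇒ d_i = +13.0 cm.
1/f = 1/d_o + 1/d_i = 1/(46.0) + 1/(13.0) = 0.09866, so f = 10.1 cm.
Since f is positive, the lens is converging.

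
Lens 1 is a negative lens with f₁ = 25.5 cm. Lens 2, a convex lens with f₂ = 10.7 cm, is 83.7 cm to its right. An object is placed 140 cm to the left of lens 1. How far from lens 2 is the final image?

Lens 1 is diverging, so f₁ = −25.5 cm.
Lens 1: 1/d_i1 = 1/f₁ − 1/d_o1 = 1/(-25.5) − 1/(140) = -0.04636, so d_i1 = -21.57 cm.
The intermediate image is 21.57 cm to the left of lens 1 (virtual), which is 83.7 − (-21.57) = 105.3 cm to the left of lens 2, so d_o2 = +105.3 cm.
Lens 2: 1/d_i2 = 1/f₂ − 1/d_o2 = 1/(10.7) − 1/(105.3) = 0.08396, so d_i2 = 11.9 cm.
The final image is real, 11.9 cm to the right of lens 2 (overall magnification ≈ -0.017).

11.9 cm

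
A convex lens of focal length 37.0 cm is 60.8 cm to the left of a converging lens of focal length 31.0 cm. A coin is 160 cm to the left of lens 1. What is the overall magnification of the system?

m = -0.509

Lens 1: 1/d_i1 = 1/(37.0) − 1/(160) = 0.02078, so d_i1 = 48.13 cm; m₁ = −d_i1/d_o1 = -0.3008.
d_o2 = 60.8 − (48.13) = 12.67 cm.
Lens 2: 1/d_i2 = 1/(31.0) − 1/(12.67) = -0.04667, so d_i2 = -21.43 cm; m₂ = −d_i2/d_o2 = +1.691.
m = m₁·m₂ = (-0.3008)(+1.691) = -0.509.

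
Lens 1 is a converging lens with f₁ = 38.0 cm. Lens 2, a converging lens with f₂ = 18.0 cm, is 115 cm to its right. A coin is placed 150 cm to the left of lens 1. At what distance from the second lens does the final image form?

Lens 1: 1/d_i1 = 1/f₁ − 1/d_o1 = 1/(38.0) − 1/(150) = 0.01965, so d_i1 = 50.89 cm.
The intermediate image is 50.89 cm to the right of lens 1, which is 115 − (50.89) = 64.11 cm to the left of lens 2, so d_o2 = +64.11 cm.
Lens 2: 1/d_i2 = 1/f₂ − 1/d_o2 = 1/(18.0) − 1/(64.11) = 0.03996, so d_i2 = 25.0 cm.
The final image is real, 25.0 cm to the right of lens 2 (overall magnification ≈ 0.13).

25.0 cm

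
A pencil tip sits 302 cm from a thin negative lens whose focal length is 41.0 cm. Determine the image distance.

For a negative lens, f = -41.0 cm.
Lens equation: 1/s_i = 1/f − 1/s_o = 1/(-41.00) − 1/(302) = -0.02439 − 0.003311 = -0.02770, so s_i = -36.1 cm.
The image is virtual, upright and reduced, on the same side as the object.

36.1 cm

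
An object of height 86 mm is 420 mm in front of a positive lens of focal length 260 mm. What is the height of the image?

140 mm

1/d_i = 1/f − 1/d_o = 1/(260.0) − 1/(420) = 0.001465, so d_i = 682.5 mm.
m = −d_i/d_o = -1.625.
|h_i| = |m|·h_o = 1.625 × 86 = 140 mm. The image is real, inverted and enlarged, on the far side of the lens.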